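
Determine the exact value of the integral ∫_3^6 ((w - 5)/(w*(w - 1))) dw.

-4*log(5) + 9*log(2)

Factor the denominator: w**2 - w = w(w - 1).
Partial fractions: (w - 5)/(w*(w - 1)) = 5/w - 4/(w - 1).
An antiderivative is F(w) = 5*log(w) - 4*log(w - 1).
Then F(6) - F(3) = (-4*log(5) + 5*log(2) + 5*log(3)) - (-4*log(2) + 5*log(3)) = -4*log(5) + 9*log(2).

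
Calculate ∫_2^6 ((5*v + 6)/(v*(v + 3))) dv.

Factor the denominator: v**2 + 3*v = (v + 3)v.
Partial fractions: (5*v + 6)/(v*(v + 3)) = 3/(v + 3) + 2/v.
An antiderivative is F(v) = 2*log(v) + 3*log(v + 3).
Then F(6) - F(2) = (2*log(2) + 8*log(3)) - (2*log(2) + 3*log(5)) = -3*log(5) + 8*log(3).

-3*log(5) + 8*log(3)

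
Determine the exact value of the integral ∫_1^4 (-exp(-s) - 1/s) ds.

An antiderivative is F(s) = -log(s) + exp(-s).
Then F(4) - F(1) = ((1 - log(4**exp(4)))*exp(-4)) - (exp(-1)) = (-log(4**exp(4)) - exp(3) + 1)*exp(-4).

(-log(4**exp(4)) - exp(3) + 1)*exp(-4)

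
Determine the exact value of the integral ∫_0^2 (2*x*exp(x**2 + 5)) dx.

-exp(5) + exp(9)

Let u = x**2 + 5, so du = 2*x dx. When x = 0, u = 5; when x = 2, u = 9.
The integral becomes ∫ exp(u) du from 5 to 9, with antiderivative exp(u).
Back in x: F(x) = exp(x**2 + 5).
Then F(2) - F(0) = (exp(9)) - (exp(5)) = -exp(5) + exp(9).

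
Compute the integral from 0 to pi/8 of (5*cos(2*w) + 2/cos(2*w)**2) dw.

1 + 5*sqrt(2)/4

An antiderivative is F(w) = 5*sin(2*w)/2 + tan(2*w).
Then F(pi/8) - F(0) = (1 + 5*sqrt(2)/4) - (0) = 1 + 5*sqrt(2)/4.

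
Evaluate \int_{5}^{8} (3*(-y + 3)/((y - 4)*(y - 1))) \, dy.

Factor the denominator: y**2 - 5*y + 4 = (y - 1)(y - 4).
Partial fractions: 3*(-y + 3)/((y - 4)*(y - 1)) = -2/(y - 1) - 1/(y - 4).
An antiderivative is F(y) = -log(y - 4) - 2*log(y - 1).
Then F(8) - F(5) = (-2*log(7) - 2*log(2)) - (-log(16)) = log(4/49).

log(4/49)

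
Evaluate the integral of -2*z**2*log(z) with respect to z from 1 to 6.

Integrate by parts once (u = ln z, dv = -2*z**2 dz).
An antiderivative is F(z) = -2*z**3*(3*log(z) - 1)/9.
Then F(6) - F(1) = (-144*log(3) - 144*log(2) + 48) - (2/9) = -144*log(3) - 144*log(2) + 430/9.

-144*log(3) - 144*log(2) + 430/9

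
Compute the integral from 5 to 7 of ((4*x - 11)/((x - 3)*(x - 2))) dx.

-3*log(3) + log(2) + 3*log(5)

Factor the denominator: x**2 - 5*x + 6 = (x - 2)(x - 3).
Partial fractions: (4*x - 11)/((x - 3)*(x - 2)) = 3/(x - 2) + 1/(x - 3).
An antiderivative is F(x) = log(x - 3) + 3*log(x - 2).
Then F(7) - F(5) = (2*log(2) + 3*log(5)) - (log(54)) = -3*log(3) + log(2) + 3*log(5).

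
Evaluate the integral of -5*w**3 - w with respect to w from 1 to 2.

-81/4

By the power rule, an antiderivative is F(w) = -5*w**4/4 - w**2/2.
Then F(2) - F(1) = (-22) - (-7/4) = -81/4.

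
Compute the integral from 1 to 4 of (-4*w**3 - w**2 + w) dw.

By the power rule, an antiderivative is F(w) = -w**4 - w**3/3 + w**2/2.
Then F(4) - F(1) = (-808/3) - (-5/6) = -537/2.

-537/2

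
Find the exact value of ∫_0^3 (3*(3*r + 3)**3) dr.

20655/4

Let u = 3*r + 3, so du = 3 dr. When r = 0, u = 3; when r = 3, u = 12.
The integral becomes ∫ u**3 du from 3 to 12, with antiderivative u**4/4.
Back in r: F(r) = (3*r + 3)**4/4.
Then F(3) - F(0) = (5184) - (81/4) = 20655/4.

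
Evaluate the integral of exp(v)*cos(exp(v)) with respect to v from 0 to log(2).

Let u = exp(v), so du = exp(v) dv. When v = 0, u = 1; when v = log(2), u = 2.
The integral becomes ∫ cos(u) du from 1 to 2, with antiderivative sin(u).
Back in v: F(v) = sin(exp(v)).
Then F(log(2)) - F(0) = (sin(2)) - (sin(1)) = -sin(1) + sin(2).

-sin(1) + sin(2)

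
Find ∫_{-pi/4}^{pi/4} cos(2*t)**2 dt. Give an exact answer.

Use the identity cos^2(2*t) = (1 + cos(4*t))/2.
An antiderivative is F(t) = t/2 + sin(4*t)/8.
Then F(pi/4) - F(-pi/4) = (pi/8) - (-pi/8) = pi/4.

pi/4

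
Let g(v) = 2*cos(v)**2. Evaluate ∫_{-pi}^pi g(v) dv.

2*pi

Use the identity cos^2(v) = (1 + cos(2*v))/2.
An antiderivative is F(v) = v + sin(2*v)/2.
Then F(pi) - F(-pi) = (pi) - (-pi) = 2*pi.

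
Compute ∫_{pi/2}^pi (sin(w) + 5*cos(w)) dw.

An antiderivative is F(w) = 5*sin(w) - cos(w).
Then F(pi) - F(pi/2) = (1) - (5) = -4.

-4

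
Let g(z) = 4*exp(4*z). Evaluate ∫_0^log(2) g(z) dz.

Let u = exp(z), so du = exp(z) dz. When z = 0, u = 1; when z = log(2), u = 2.
The integral becomes 4·∫ u**3 du from 1 to 2, with antiderivative u**4.
Back in z: F(z) = exp(4*z).
Then F(log(2)) - F(0) = (16) - (1) = 15.

15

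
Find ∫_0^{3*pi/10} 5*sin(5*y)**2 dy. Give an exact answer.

3*pi/4

Use the identity sin^2(5*y) = (1 - cos(10*y))/2.
An antiderivative is F(y) = 5*y/2 - sin(10*y)/4.
Then F(3*pi/10) - F(0) = (3*pi/4) - (0) = 3*pi/4.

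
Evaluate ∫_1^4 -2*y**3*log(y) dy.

Integrate by parts once (u = ln y, dv = -2*y**3 dy).
An antiderivative is F(y) = -y**4*(4*log(y) - 1)/8.
Then F(4) - F(1) = (32 - 256*log(2)) - (1/8) = 255/8 - 256*log(2).

255/8 - 256*log(2)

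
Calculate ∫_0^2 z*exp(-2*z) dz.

(-5 + exp(4))*exp(-4)/4

Integrate by parts once (u = z, dv = exp(-2*z) dz).
An antiderivative is F(z) = (-2*z - 1)*exp(-2*z)/4.
Then F(2) - F(0) = (-5*exp(-4)/4) - (-1/4) = (-5 + exp(4))*exp(-4)/4.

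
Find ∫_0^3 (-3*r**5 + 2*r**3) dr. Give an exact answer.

By the power rule, an antiderivative is F(r) = -r**6/2 + r**4/2.
Then F(3) - F(0) = (-324) - (0) = -324.

-324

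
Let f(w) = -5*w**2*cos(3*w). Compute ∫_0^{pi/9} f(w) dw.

Integrate by parts twice (u = w^2, dv = -5*cos(3*w) dw).
An antiderivative is F(w) = -5*w**2*sin(3*w)/3 - 10*w*cos(3*w)/9 + 10*sin(3*w)/27.
Then F(pi/9) - F(0) = (-5*pi/81 - 5*sqrt(3)*pi**2/486 + 5*sqrt(3)/27) - (0) = -5*pi/81 - 5*sqrt(3)*pi**2/486 + 5*sqrt(3)/27.

-5*pi/81 - 5*sqrt(3)*pi**2/486 + 5*sqrt(3)/27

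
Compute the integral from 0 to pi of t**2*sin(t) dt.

-4 + pi**2

Integrate by parts twice (u = t^2, dv = sin(t) dt).
An antiderivative is F(t) = -t**2*cos(t) + 2*t*sin(t) + 2*cos(t).
Then F(pi) - F(0) = (-2 + pi**2) - (2) = -4 + pi**2.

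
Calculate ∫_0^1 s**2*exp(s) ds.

-2 + E

Integrate by parts twice (u = s^2, dv = exp(s) ds).
An antiderivative is F(s) = (s**2 - 2*s + 2)*exp(s).
Then F(1) - F(0) = (E) - (2) = -2 + E.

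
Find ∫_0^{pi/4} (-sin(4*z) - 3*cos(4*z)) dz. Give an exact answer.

-1/2

An antiderivative is F(z) = -3*sin(4*z)/4 + cos(4*z)/4.
Then F(pi/4) - F(0) = (-1/4) - (1/4) = -1/2.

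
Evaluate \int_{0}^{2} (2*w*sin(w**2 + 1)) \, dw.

Let u = w**2 + 1, so du = 2*w dw. When w = 0, u = 1; when w = 2, u = 5.
The integral becomes ∫ sin(u) du from 1 to 5, with antiderivative -cos(u).
Back in w: F(w) = -cos(w**2 + 1).
Then F(2) - F(0) = (-cos(5)) - (-cos(1)) = -cos(5) + cos(1).

-cos(5) + cos(1)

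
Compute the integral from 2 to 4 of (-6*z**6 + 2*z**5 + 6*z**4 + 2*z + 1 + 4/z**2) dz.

-398451/35

By the power rule, an antiderivative is F(z) = -6*z**7/7 + z**6/3 + 6*z**5/5 + z**2 + z - 4/z.
Then F(4) - F(2) = (-1200181/105) - (-4828/105) = -398451/35.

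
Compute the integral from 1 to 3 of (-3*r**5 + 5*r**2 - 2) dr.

By the power rule, an antiderivative is F(r) = -r**6/2 + 5*r**3/3 - 2*r.
Then F(3) - F(1) = (-651/2) - (-5/6) = -974/3.

-974/3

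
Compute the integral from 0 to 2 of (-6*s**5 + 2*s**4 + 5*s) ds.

-206/5

By the power rule, an antiderivative is F(s) = -s**6 + 2*s**5/5 + 5*s**2/2.
Then F(2) - F(0) = (-206/5) - (0) = -206/5.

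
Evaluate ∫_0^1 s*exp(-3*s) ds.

Integrate by parts once (u = s, dv = exp(-3*s) ds).
An antiderivative is F(s) = (-3*s - 1)*exp(-3*s)/9.
Then F(1) - F(0) = (-4*exp(-3)/9) - (-1/9) = (-4 + exp(3))*exp(-3)/9.

(-4 + exp(3))*exp(-3)/9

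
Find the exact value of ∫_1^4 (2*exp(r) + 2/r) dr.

An antiderivative is F(r) = 2*exp(r) + 2*log(r).
Then F(4) - F(1) = (2*log(4) + 2*exp(4)) - (2*exp(1)) = -2*exp(1) + 2*log(4) + 2*exp(4).

-2*exp(1) + 2*log(4) + 2*exp(4)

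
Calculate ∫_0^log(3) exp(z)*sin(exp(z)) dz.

cos(1) - cos(3)

Let u = exp(z), so du = exp(z) dz. When z = 0, u = 1; when z = log(3), u = 3.
The integral becomes ∫ sin(u) du from 1 to 3, with antiderivative -cos(u).
Back in z: F(z) = -cos(exp(z)).
Then F(log(3)) - F(0) = (-cos(3)) - (-cos(1)) = cos(1) - cos(3).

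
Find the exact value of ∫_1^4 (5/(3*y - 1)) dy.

-5*log(2)/3 + 5*log(11)/3

An antiderivative is F(y) = 5*log(3*y - 1)/3.
Then F(4) - F(1) = (5*log(11)/3) - (5*log(2)/3) = -5*log(2)/3 + 5*log(11)/3.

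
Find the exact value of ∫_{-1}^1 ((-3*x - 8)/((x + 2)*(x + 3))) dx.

Factor the denominator: x**2 + 5*x + 6 = (x + 3)(x + 2).
Partial fractions: (-3*x - 8)/((x + 2)*(x + 3)) = -1/(x + 3) - 2/(x + 2).
An antiderivative is F(x) = -2*log(x + 2) - log(x + 3).
Then F(1) - F(-1) = (-log(36)) - (-log(2)) = -log(18).

-log(18)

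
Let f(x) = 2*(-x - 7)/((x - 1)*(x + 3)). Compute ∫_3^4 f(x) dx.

-6*log(3) + 2*log(2) + 2*log(7)

Factor the denominator: x**2 + 2*x - 3 = (x + 3)(x - 1).
Partial fractions: 2*(-x - 7)/((x - 1)*(x + 3)) = 2/(x + 3) - 4/(x - 1).
An antiderivative is F(x) = -4*log(x - 1) + 2*log(x + 3).
Then F(4) - F(3) = (log(49/81)) - (log(9/4)) = -6*log(3) + 2*log(2) + 2*log(7).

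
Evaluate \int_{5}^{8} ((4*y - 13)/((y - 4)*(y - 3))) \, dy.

log(5) + 5*log(2)

Factor the denominator: y**2 - 7*y + 12 = (y - 3)(y - 4).
Partial fractions: (4*y - 13)/((y - 4)*(y - 3)) = 1/(y - 3) + 3/(y - 4).
An antiderivative is F(y) = 3*log(y - 4) + log(y - 3).
Then F(8) - F(5) = (log(5) + 6*log(2)) - (log(2)) = log(5) + 5*log(2).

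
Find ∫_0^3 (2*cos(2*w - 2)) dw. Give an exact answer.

Let u = 2*w - 2, so du = 2 dw. When w = 0, u = -2; when w = 3, u = 4.
The integral becomes ∫ cos(u) du from -2 to 4, with antiderivative sin(u).
Back in w: F(w) = sin(2*w - 2).
Then F(3) - F(0) = (sin(4)) - (-sin(2)) = sin(4) + sin(2).

sin(4) + sin(2)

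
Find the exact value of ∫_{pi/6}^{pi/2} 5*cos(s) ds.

An antiderivative is F(s) = 5*sin(s).
Then F(pi/2) - F(pi/6) = (5) - (5/2) = 5/2.

5/2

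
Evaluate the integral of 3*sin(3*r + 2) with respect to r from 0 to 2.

Let u = 3*r + 2, so du = 3 dr. When r = 0, u = 2; when r = 2, u = 8.
The integral becomes ∫ sin(u) du from 2 to 8, with antiderivative -cos(u).
Back in r: F(r) = -cos(3*r + 2).
Then F(2) - F(0) = (-cos(8)) - (-cos(2)) = cos(2) - cos(8).

cos(2) - cos(8)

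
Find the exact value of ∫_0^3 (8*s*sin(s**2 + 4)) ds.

-4*cos(13) + 4*cos(4)

Let u = s**2 + 4, so du = 2*s ds. When s = 0, u = 4; when s = 3, u = 13.
The integral becomes 4·∫ sin(u) du from 4 to 13, with antiderivative -4*cos(u).
Back in s: F(s) = -4*cos(s**2 + 4).
Then F(3) - F(0) = (-4*cos(13)) - (-4*cos(4)) = -4*cos(13) + 4*cos(4).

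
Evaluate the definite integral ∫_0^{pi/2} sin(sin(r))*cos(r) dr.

Let u = sin(r), so du = cos(r) dr. When r = 0, u = 0; when r = pi/2, u = 1.
The integral becomes ∫ sin(u) du from 0 to 1, with antiderivative -cos(u).
Back in r: F(r) = -cos(sin(r)).
Then F(pi/2) - F(0) = (-cos(1)) - (-1) = 1 - cos(1).

1 - cos(1)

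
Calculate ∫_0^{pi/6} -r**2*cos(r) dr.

Integrate by parts twice (u = r^2, dv = -cos(r) dr).
An antiderivative is F(r) = -r**2*sin(r) - 2*r*cos(r) + 2*sin(r).
Then F(pi/6) - F(0) = (-sqrt(3)*pi/6 - pi**2/72 + 1) - (0) = -sqrt(3)*pi/6 - pi**2/72 + 1.

-sqrt(3)*pi/6 - pi**2/72 + 1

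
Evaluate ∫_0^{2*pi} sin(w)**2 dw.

Use the identity sin^2(w) = (1 - cos(2*w))/2.
An antiderivative is F(w) = w/2 - sin(2*w)/4.
Then F(2*pi) - F(0) = (pi) - (0) = pi.

pi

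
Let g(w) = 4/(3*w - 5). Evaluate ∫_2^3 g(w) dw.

8*log(2)/3

An antiderivative is F(w) = 4*log(3*w - 5)/3.
Then F(3) - F(2) = (8*log(2)/3) - (0) = 8*log(2)/3.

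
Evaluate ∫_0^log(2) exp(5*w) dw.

31/5

Let u = exp(w), so du = exp(w) dw. When w = 0, u = 1; when w = log(2), u = 2.
The integral becomes ∫ u**4 du from 1 to 2, with antiderivative u**5/5.
Back in w: F(w) = exp(5*w)/5.
Then F(log(2)) - F(0) = (32/5) - (1/5) = 31/5.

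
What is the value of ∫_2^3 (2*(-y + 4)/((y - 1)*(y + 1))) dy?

Factor the denominator: y**2 - 1 = (y + 1)(y - 1).
Partial fractions: 2*(-y + 4)/((y - 1)*(y + 1)) = -5/(y + 1) + 3/(y - 1).
An antiderivative is F(y) = 3*log(y - 1) - 5*log(y + 1).
Then F(3) - F(2) = (-7*log(2)) - (-5*log(3)) = -7*log(2) + 5*log(3).

-7*log(2) + 5*log(3)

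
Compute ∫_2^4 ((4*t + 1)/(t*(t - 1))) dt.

Factor the denominator: t**2 - t = t(t - 1).
Partial fractions: (4*t + 1)/(t*(t - 1)) = -1/t + 5/(t - 1).
An antiderivative is F(t) = -log(t) + 5*log(t - 1).
Then F(4) - F(2) = (-2*log(2) + 5*log(3)) - (-log(2)) = -log(2) + 5*log(3).

-log(2) + 5*log(3)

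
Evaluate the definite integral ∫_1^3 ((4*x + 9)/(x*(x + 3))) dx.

log(81/2)

Factor the denominator: x**2 + 3*x = (x + 3)x.
Partial fractions: (4*x + 9)/(x*(x + 3)) = 1/(x + 3) + 3/x.
An antiderivative is F(x) = 3*log(x) + log(x + 3).
Then F(3) - F(1) = (log(2) + 4*log(3)) - (log(4)) = log(81/2).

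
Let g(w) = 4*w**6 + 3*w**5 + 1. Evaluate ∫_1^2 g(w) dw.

1471/14

By the power rule, an antiderivative is F(w) = 4*w**7/7 + w**6/2 + w.
Then F(2) - F(1) = (750/7) - (29/14) = 1471/14.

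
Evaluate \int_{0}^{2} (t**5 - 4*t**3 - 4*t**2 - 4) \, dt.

By the power rule, an antiderivative is F(t) = t**6/6 - t**4 - 4*t**3/3 - 4*t.
Then F(2) - F(0) = (-24) - (0) = -24.

-24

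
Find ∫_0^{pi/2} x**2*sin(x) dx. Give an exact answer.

-2 + pi

Integrate by parts twice (u = x^2, dv = sin(x) dx).
An antiderivative is F(x) = -x**2*cos(x) + 2*x*sin(x) + 2*cos(x).
Then F(pi/2) - F(0) = (pi) - (2) = -2 + pi.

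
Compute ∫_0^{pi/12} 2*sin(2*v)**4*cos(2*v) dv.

1/160

Let u = sin(2*v), so du = 2*cos(2*v) dv. When v = 0, u = 0; when v = pi/12, u = 1/2.
The integral becomes ∫ u**4 du from 0 to 1/2, with antiderivative u**5/5.
Back in v: F(v) = sin(2*v)**5/5.
Then F(pi/12) - F(0) = (1/160) - (0) = 1/160.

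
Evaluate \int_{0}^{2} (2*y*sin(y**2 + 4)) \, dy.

cos(4) - cos(8)

Let u = y**2 + 4, so du = 2*y dy. When y = 0, u = 4; when y = 2, u = 8.
The integral becomes ∫ sin(u) du from 4 to 8, with antiderivative -cos(u).
Back in y: F(y) = -cos(y**2 + 4).
Then F(2) - F(0) = (-cos(8)) - (-cos(4)) = cos(4) - cos(8).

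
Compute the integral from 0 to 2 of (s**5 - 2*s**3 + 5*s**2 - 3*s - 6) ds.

-2

By the power rule, an antiderivative is F(s) = s**6/6 - s**4/2 + 5*s**3/3 - 3*s**2/2 - 6*s.
Then F(2) - F(0) = (-2) - (0) = -2.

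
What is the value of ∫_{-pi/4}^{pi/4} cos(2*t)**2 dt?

Use the identity cos^2(2*t) = (1 + cos(4*t))/2.
An antiderivative is F(t) = t/2 + sin(4*t)/8.
Then F(pi/4) - F(-pi/4) = (pi/8) - (-pi/8) = pi/4.

pi/4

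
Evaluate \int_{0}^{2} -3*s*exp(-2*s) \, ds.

-3/4 + 15*exp(-4)/4

Integrate by parts once (u = s, dv = -3*exp(-2*s) ds).
An antiderivative is F(s) = (6*s + 3)*exp(-2*s)/4.
Then F(2) - F(0) = (15*exp(-4)/4) - (3/4) = -3/4 + 15*exp(-4)/4.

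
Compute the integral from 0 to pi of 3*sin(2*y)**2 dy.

Use the identity sin^2(2*y) = (1 - cos(4*y))/2.
An antiderivative is F(y) = 3*y/2 - 3*sin(4*y)/8.
Then F(pi) - F(0) = (3*pi/2) - (0) = 3*pi/2.

3*pi/2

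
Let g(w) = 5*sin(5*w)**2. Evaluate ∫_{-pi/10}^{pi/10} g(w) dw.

pi/2

Use the identity sin^2(5*w) = (1 - cos(10*w))/2.
An antiderivative is F(w) = 5*w/2 - sin(10*w)/4.
Then F(pi/10) - F(-pi/10) = (pi/4) - (-pi/4) = pi/2.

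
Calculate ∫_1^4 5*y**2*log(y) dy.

-35 + 640*log(2)/3

Integrate by parts once (u = ln y, dv = 5*y**2 dy).
An antiderivative is F(y) = 5*y**3*(3*log(y) - 1)/9.
Then F(4) - F(1) = (-320/9 + 640*log(2)/3) - (-5/9) = -35 + 640*log(2)/3.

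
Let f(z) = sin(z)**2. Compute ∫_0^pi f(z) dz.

pi/2

Use the identity sin^2(z) = (1 - cos(2*z))/2.
An antiderivative is F(z) = z/2 - sin(2*z)/4.
Then F(pi) - F(0) = (pi/2) - (0) = pi/2.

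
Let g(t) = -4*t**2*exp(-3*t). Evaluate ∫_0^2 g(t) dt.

-8/27 + 200*exp(-6)/27

Integrate by parts twice (u = t^2, dv = -4*exp(-3*t) dt).
An antiderivative is F(t) = (36*t**2 + 24*t + 8)*exp(-3*t)/27.
Then F(2) - F(0) = (200*exp(-6)/27) - (8/27) = -8/27 + 200*exp(-6)/27.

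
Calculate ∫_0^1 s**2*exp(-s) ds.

2 - 5*exp(-1)

Integrate by parts twice (u = s^2, dv = exp(-s) ds).
An antiderivative is F(s) = (-s**2 - 2*s - 2)*exp(-s).
Then F(1) - F(0) = (-5*exp(-1)) - (-2) = 2 - 5*exp(-1).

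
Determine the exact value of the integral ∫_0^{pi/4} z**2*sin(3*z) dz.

-2/27 - sqrt(2)/27 + sqrt(2)*pi/36 + sqrt(2)*pi**2/96

Integrate by parts twice (u = z^2, dv = sin(3*z) dz).
An antiderivative is F(z) = -z**2*cos(3*z)/3 + 2*z*sin(3*z)/9 + 2*cos(3*z)/27.
Then F(pi/4) - F(0) = (sqrt(2)*(-32 + 24*pi + 9*pi**2)/864) - (2/27) = -2/27 - sqrt(2)/27 + sqrt(2)*pi/36 + sqrt(2)*pi**2/96.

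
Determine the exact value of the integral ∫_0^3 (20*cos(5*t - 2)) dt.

4*sin(13) + 4*sin(2)

Let u = 5*t - 2, so du = 5 dt. When t = 0, u = -2; when t = 3, u = 13.
The integral becomes 4·∫ cos(u) du from -2 to 13, with antiderivative 4*sin(u).
Back in t: F(t) = 4*sin(5*t - 2).
Then F(3) - F(0) = (4*sin(13)) - (-4*sin(2)) = 4*sin(13) + 4*sin(2).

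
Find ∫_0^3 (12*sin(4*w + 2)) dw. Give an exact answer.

3*cos(2) - 3*cos(14)

Let u = 4*w + 2, so du = 4 dw. When w = 0, u = 2; when w = 3, u = 14.
The integral becomes 3·∫ sin(u) du from 2 to 14, with antiderivative -3*cos(u).
Back in w: F(w) = -3*cos(4*w + 2).
Then F(3) - F(0) = (-3*cos(14)) - (-3*cos(2)) = 3*cos(2) - 3*cos(14).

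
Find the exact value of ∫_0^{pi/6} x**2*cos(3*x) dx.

Integrate by parts twice (u = x^2, dv = cos(3*x) dx).
An antiderivative is F(x) = x**2*sin(3*x)/3 + 2*x*cos(3*x)/9 - 2*sin(3*x)/27.
Then F(pi/6) - F(0) = (-2/27 + pi**2/108) - (0) = -2/27 + pi**2/108.

-2/27 + pi**2/108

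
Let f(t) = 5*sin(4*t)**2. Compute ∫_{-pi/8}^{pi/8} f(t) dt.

5*pi/8

Use the identity sin^2(4*t) = (1 - cos(8*t))/2.
An antiderivative is F(t) = 5*t/2 - 5*sin(8*t)/16.
Then F(pi/8) - F(-pi/8) = (5*pi/16) - (-5*pi/16) = 5*pi/8.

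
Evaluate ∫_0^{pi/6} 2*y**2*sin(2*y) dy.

Integrate by parts twice (u = y^2, dv = 2*sin(2*y) dy).
An antiderivative is F(y) = -y**2*cos(2*y) + y*sin(2*y) + cos(2*y)/2.
Then F(pi/6) - F(0) = (-pi**2/72 + 1/4 + sqrt(3)*pi/12) - (1/2) = -1/4 - pi**2/72 + sqrt(3)*pi/12.

-1/4 - pi**2/72 + sqrt(3)*pi/12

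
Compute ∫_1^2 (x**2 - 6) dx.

By the power rule, an antiderivative is F(x) = x**3/3 - 6*x.
Then F(2) - F(1) = (-28/3) - (-17/3) = -11/3.

-11/3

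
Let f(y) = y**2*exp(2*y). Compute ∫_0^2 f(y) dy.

-1/4 + 5*exp(4)/4

Integrate by parts twice (u = y^2, dv = exp(2*y) dy).
An antiderivative is F(y) = (2*y**2 - 2*y + 1)*exp(2*y)/4.
Then F(2) - F(0) = (5*exp(4)/4) - (1/4) = -1/4 + 5*exp(4)/4.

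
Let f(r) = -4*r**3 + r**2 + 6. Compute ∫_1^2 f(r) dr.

-20/3

By the power rule, an antiderivative is F(r) = -r**4 + r**3/3 + 6*r.
Then F(2) - F(1) = (-4/3) - (16/3) = -20/3.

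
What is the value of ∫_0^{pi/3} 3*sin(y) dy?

3/2

An antiderivative is F(y) = -3*cos(y).
Then F(pi/3) - F(0) = (-3/2) - (-3) = 3/2.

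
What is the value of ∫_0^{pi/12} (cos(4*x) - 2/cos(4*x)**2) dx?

An antiderivative is F(x) = sin(4*x)/4 - tan(4*x)/2.
Then F(pi/12) - F(0) = (-3*sqrt(3)/8) - (0) = -3*sqrt(3)/8.

-3*sqrt(3)/8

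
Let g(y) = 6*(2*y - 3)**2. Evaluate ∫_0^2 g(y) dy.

28

Let u = 2*y - 3, so du = 2 dy. When y = 0, u = -3; when y = 2, u = 1.
The integral becomes 3·∫ u**2 du from -3 to 1, with antiderivative u**3.
Back in y: F(y) = (2*y - 3)**3.
Then F(2) - F(0) = (1) - (-27) = 28.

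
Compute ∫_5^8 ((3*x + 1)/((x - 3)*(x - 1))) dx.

Factor the denominator: x**2 - 4*x + 3 = (x - 1)(x - 3).
Partial fractions: (3*x + 1)/((x - 3)*(x - 1)) = -2/(x - 1) + 5/(x - 3).
An antiderivative is F(x) = 5*log(x - 3) - 2*log(x - 1).
Then F(8) - F(5) = (-2*log(7) + 5*log(5)) - (log(2)) = -2*log(7) - log(2) + 5*log(5).

-2*log(7) - log(2) + 5*log(5)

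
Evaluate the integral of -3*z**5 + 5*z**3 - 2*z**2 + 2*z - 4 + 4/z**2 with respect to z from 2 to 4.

By the power rule, an antiderivative is F(z) = -z**6/2 + 5*z**4/4 - 2*z**3/3 + z**2 - 4*z - 4/z.
Then F(4) - F(2) = (-5315/3) - (-70/3) = -5245/3.

-5245/3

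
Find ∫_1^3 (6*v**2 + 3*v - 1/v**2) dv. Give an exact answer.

190/3

By the power rule, an antiderivative is F(v) = 2*v**3 + 3*v**2/2 + 1/v.
Then F(3) - F(1) = (407/6) - (9/2) = 190/3.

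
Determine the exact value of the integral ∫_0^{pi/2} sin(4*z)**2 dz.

Use the identity sin^2(4*z) = (1 - cos(8*z))/2.
An antiderivative is F(z) = z/2 - sin(8*z)/16.
Then F(pi/2) - F(0) = (pi/4) - (0) = pi/4.

pi/4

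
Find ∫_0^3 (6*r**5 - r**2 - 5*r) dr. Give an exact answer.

By the power rule, an antiderivative is F(r) = r**6 - r**3/3 - 5*r**2/2.
Then F(3) - F(0) = (1395/2) - (0) = 1395/2.

1395/2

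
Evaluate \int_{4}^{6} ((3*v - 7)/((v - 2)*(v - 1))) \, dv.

Factor the denominator: v**2 - 3*v + 2 = (v - 1)(v - 2).
Partial fractions: (3*v - 7)/((v - 2)*(v - 1)) = 4/(v - 1) - 1/(v - 2).
An antiderivative is F(v) = -log(v - 2) + 4*log(v - 1).
Then F(6) - F(4) = (-2*log(2) + 4*log(5)) - (log(81/2)) = -4*log(3) - log(2) + 4*log(5).

-4*log(3) - log(2) + 4*log(5)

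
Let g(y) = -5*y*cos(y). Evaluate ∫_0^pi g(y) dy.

10

Integrate by parts once (u = y, dv = -5*cos(y) dy).
An antiderivative is F(y) = -5*y*sin(y) - 5*cos(y).
Then F(pi) - F(0) = (5) - (-5) = 10.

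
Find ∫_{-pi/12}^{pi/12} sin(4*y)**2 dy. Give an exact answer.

-sqrt(3)/16 + pi/12

Use the identity sin^2(4*y) = (1 - cos(8*y))/2.
An antiderivative is F(y) = y/2 - sin(8*y)/16.
Then F(pi/12) - F(-pi/12) = (-sqrt(3)/32 + pi/24) - (-pi/24 + sqrt(3)/32) = -sqrt(3)/16 + pi/12.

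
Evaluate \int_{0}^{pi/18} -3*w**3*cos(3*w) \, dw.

Integrate by parts 3 times (u = w^3, dv = -3*cos(3*w) dw).
An antiderivative is F(w) = -w**3*sin(3*w) - w**2*cos(3*w) + 2*w*sin(3*w)/3 + 2*cos(3*w)/9.
Then F(pi/18) - F(0) = (-sqrt(3)*pi**2/648 - pi**3/11664 + pi/54 + sqrt(3)/9) - (2/9) = -2/9 - sqrt(3)*pi**2/648 - pi**3/11664 + pi/54 + sqrt(3)/9.

-2/9 - sqrt(3)*pi**2/648 - pi**3/11664 + pi/54 + sqrt(3)/9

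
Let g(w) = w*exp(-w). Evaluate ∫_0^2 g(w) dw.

Integrate by parts once (u = w, dv = exp(-w) dw).
An antiderivative is F(w) = (-w - 1)*exp(-w).
Then F(2) - F(0) = (-3*exp(-2)) - (-1) = 1 - 3*exp(-2).

1 - 3*exp(-2)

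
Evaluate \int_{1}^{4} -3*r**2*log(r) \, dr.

Integrate by parts once (u = ln r, dv = -3*r**2 dr).
An antiderivative is F(r) = -r**3*(3*log(r) - 1)/3.
Then F(4) - F(1) = (64/3 - 128*log(2)) - (1/3) = 21 - 128*log(2).

21 - 128*log(2)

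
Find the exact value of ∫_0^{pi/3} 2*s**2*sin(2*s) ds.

-3/4 + pi**2/18 + sqrt(3)*pi/6

Integrate by parts twice (u = s^2, dv = 2*sin(2*s) ds).
An antiderivative is F(s) = -s**2*cos(2*s) + s*sin(2*s) + cos(2*s)/2.
Then F(pi/3) - F(0) = (-1/4 + pi**2/18 + sqrt(3)*pi/6) - (1/2) = -3/4 + pi**2/18 + sqrt(3)*pi/6.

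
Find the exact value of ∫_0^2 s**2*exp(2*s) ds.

-1/4 + 5*exp(4)/4

Integrate by parts twice (u = s^2, dv = exp(2*s) ds).
An antiderivative is F(s) = (2*s**2 - 2*s + 1)*exp(2*s)/4.
Then F(2) - F(0) = (5*exp(4)/4) - (1/4) = -1/4 + 5*exp(4)/4.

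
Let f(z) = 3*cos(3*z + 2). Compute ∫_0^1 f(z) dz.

sin(5) - sin(2)

Let u = 3*z + 2, so du = 3 dz. When z = 0, u = 2; when z = 1, u = 5.
The integral becomes ∫ cos(u) du from 2 to 5, with antiderivative sin(u).
Back in z: F(z) = sin(3*z + 2).
Then F(1) - F(0) = (sin(5)) - (sin(2)) = sin(5) - sin(2).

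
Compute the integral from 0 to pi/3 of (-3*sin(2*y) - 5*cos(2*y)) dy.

An antiderivative is F(y) = -5*sin(2*y)/2 + 3*cos(2*y)/2.
Then F(pi/3) - F(0) = (-5*sqrt(3)/4 - 3/4) - (3/2) = -9/4 - 5*sqrt(3)/4.

-9/4 - 5*sqrt(3)/4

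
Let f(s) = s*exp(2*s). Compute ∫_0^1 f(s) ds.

1/4 + exp(2)/4

Integrate by parts once (u = s, dv = exp(2*s) ds).
An antiderivative is F(s) = (2*s - 1)*exp(2*s)/4.
Then F(1) - F(0) = (exp(2)/4) - (-1/4) = 1/4 + exp(2)/4.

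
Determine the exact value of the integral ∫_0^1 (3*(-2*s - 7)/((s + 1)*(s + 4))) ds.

-log(40)

Factor the denominator: s**2 + 5*s + 4 = (s + 4)(s + 1).
Partial fractions: 3*(-2*s - 7)/((s + 1)*(s + 4)) = -1/(s + 4) - 5/(s + 1).
An antiderivative is F(s) = -5*log(s + 1) - log(s + 4).
Then F(1) - F(0) = (-5*log(2) - log(5)) - (-log(4)) = -log(40).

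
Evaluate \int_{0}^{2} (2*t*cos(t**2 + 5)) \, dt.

Let u = t**2 + 5, so du = 2*t dt. When t = 0, u = 5; when t = 2, u = 9.
The integral becomes ∫ cos(u) du from 5 to 9, with antiderivative sin(u).
Back in t: F(t) = sin(t**2 + 5).
Then F(2) - F(0) = (sin(9)) - (sin(5)) = sin(9) - sin(5).

sin(9) - sin(5)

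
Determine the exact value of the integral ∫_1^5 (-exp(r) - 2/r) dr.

-exp(5) - log(25) + exp(1)

An antiderivative is F(r) = -exp(r) - 2*log(r).
Then F(5) - F(1) = (-exp(5) - log(25)) - (-exp(1)) = -exp(5) - log(25) + exp(1).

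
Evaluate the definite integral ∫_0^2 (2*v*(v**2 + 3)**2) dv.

316/3

Let u = v**2 + 3, so du = 2*v dv. When v = 0, u = 3; when v = 2, u = 7.
The integral becomes ∫ u**2 du from 3 to 7, with antiderivative u**3/3.
Back in v: F(v) = (v**2 + 3)**3/3.
Then F(2) - F(0) = (343/3) - (9) = 316/3.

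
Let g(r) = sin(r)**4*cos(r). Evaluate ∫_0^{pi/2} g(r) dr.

1/5

Let u = sin(r), so du = cos(r) dr. When r = 0, u = 0; when r = pi/2, u = 1.
The integral becomes ∫ u**4 du from 0 to 1, with antiderivative u**5/5.
Back in r: F(r) = sin(r)**5/5.
Then F(pi/2) - F(0) = (1/5) - (0) = 1/5.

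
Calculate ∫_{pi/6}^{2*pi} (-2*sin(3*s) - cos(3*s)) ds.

An antiderivative is F(s) = -sin(3*s)/3 + 2*cos(3*s)/3.
Then F(2*pi) - F(pi/6) = (2/3) - (-1/3) = 1.

1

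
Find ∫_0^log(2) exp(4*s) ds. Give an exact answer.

15/4

Let u = exp(s), so du = exp(s) ds. When s = 0, u = 1; when s = log(2), u = 2.
The integral becomes ∫ u**3 du from 1 to 2, with antiderivative u**4/4.
Back in s: F(s) = exp(4*s)/4.
Then F(log(2)) - F(0) = (4) - (1/4) = 15/4.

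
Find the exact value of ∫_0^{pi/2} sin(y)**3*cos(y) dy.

1/4

Let u = sin(y), so du = cos(y) dy. When y = 0, u = 0; when y = pi/2, u = 1.
The integral becomes ∫ u**3 du from 0 to 1, with antiderivative u**4/4.
Back in y: F(y) = sin(y)**4/4.
Then F(pi/2) - F(0) = (1/4) - (0) = 1/4.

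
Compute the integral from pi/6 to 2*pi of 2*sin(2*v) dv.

-1/2

An antiderivative is F(v) = -cos(2*v).
Then F(2*pi) - F(pi/6) = (-1) - (-1/2) = -1/2.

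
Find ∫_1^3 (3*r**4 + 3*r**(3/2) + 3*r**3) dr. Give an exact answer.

By the power rule, an antiderivative is F(r) = 6*r**(5/2)/5 + 3*r**5/5 + 3*r**4/4.
Then F(3) - F(1) = (54*sqrt(3)/5 + 4131/20) - (51/20) = 54*sqrt(3)/5 + 204.

54*sqrt(3)/5 + 204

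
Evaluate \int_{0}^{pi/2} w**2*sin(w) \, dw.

-2 + pi

Integrate by parts twice (u = w^2, dv = sin(w) dw).
An antiderivative is F(w) = -w**2*cos(w) + 2*w*sin(w) + 2*cos(w).
Then F(pi/2) - F(0) = (pi) - (2) = -2 + pi.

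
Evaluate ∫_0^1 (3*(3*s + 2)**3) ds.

Let u = 3*s + 2, so du = 3 ds. When s = 0, u = 2; when s = 1, u = 5.
The integral becomes ∫ u**3 du from 2 to 5, with antiderivative u**4/4.
Back in s: F(s) = (3*s + 2)**4/4.
Then F(1) - F(0) = (625/4) - (4) = 609/4.

609/4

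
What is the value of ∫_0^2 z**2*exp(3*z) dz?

Integrate by parts twice (u = z^2, dv = exp(3*z) dz).
An antiderivative is F(z) = (9*z**2 - 6*z + 2)*exp(3*z)/27.
Then F(2) - F(0) = (26*exp(6)/27) - (2/27) = -2/27 + 26*exp(6)/27.

-2/27 + 26*exp(6)/27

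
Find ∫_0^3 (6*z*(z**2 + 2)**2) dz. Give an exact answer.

1323

Let u = z**2 + 2, so du = 2*z dz. When z = 0, u = 2; when z = 3, u = 11.
The integral becomes 3·∫ u**2 du from 2 to 11, with antiderivative u**3.
Back in z: F(z) = (z**2 + 2)**3.
Then F(3) - F(0) = (1331) - (8) = 1323.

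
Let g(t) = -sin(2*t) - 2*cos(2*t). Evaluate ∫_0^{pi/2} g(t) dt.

-1

An antiderivative is F(t) = -sin(2*t) + cos(2*t)/2.
Then F(pi/2) - F(0) = (-1/2) - (1/2) = -1.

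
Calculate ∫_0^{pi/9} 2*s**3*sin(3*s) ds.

Integrate by parts 3 times (u = s^3, dv = 2*sin(3*s) ds).
An antiderivative is F(s) = -2*s**3*cos(3*s)/3 + 2*s**2*sin(3*s)/3 + 4*s*cos(3*s)/9 - 4*sin(3*s)/27.
Then F(pi/9) - F(0) = (-2*sqrt(3)/27 - pi**3/2187 + sqrt(3)*pi**2/243 + 2*pi/81) - (0) = -2*sqrt(3)/27 - pi**3/2187 + sqrt(3)*pi**2/243 + 2*pi/81.

-2*sqrt(3)/27 - pi**3/2187 + sqrt(3)*pi**2/243 + 2*pi/81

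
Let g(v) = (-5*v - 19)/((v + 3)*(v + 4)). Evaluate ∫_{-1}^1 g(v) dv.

Factor the denominator: v**2 + 7*v + 12 = (v + 4)(v + 3).
Partial fractions: (-5*v - 19)/((v + 3)*(v + 4)) = -1/(v + 4) - 4/(v + 3).
An antiderivative is F(v) = -4*log(v + 3) - log(v + 4).
Then F(1) - F(-1) = (-8*log(2) - log(5)) - (-log(48)) = log(3/80).

log(3/80)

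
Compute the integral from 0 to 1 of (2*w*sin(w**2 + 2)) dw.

Let u = w**2 + 2, so du = 2*w dw. When w = 0, u = 2; when w = 1, u = 3.
The integral becomes ∫ sin(u) du from 2 to 3, with antiderivative -cos(u).
Back in w: F(w) = -cos(w**2 + 2).
Then F(1) - F(0) = (-cos(3)) - (-cos(2)) = cos(2) - cos(3).

cos(2) - cos(3)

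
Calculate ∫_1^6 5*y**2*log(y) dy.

-1075/9 + 360*log(2) + 360*log(3)

Integrate by parts once (u = ln y, dv = 5*y**2 dy).
An antiderivative is F(y) = 5*y**3*(3*log(y) - 1)/9.
Then F(6) - F(1) = (-120 + 360*log(2) + 360*log(3)) - (-5/9) = -1075/9 + 360*log(2) + 360*log(3).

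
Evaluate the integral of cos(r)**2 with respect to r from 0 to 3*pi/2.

Use the identity cos^2(r) = (1 + cos(2*r))/2.
An antiderivative is F(r) = r/2 + sin(2*r)/4.
Then F(3*pi/2) - F(0) = (3*pi/4) - (0) = 3*pi/4.

3*pi/4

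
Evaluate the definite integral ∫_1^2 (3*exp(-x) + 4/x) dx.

An antiderivative is F(x) = 4*log(x) - 3*exp(-x).
Then F(2) - F(1) = (-3*exp(-2) + 4*log(2)) - (-3*exp(-1)) = -3*exp(-2) + 3*exp(-1) + 4*log(2).

-3*exp(-2) + 3*exp(-1) + 4*log(2)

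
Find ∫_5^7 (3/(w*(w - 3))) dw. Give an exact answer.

Factor the denominator: w**2 - 3*w = w(w - 3).
Partial fractions: 3/(w*(w - 3)) = -1/w + 1/(w - 3).
An antiderivative is F(w) = -log(w) + log(w - 3).
Then F(7) - F(5) = (log(4/7)) - (log(2/5)) = log(10/7).

log(10/7)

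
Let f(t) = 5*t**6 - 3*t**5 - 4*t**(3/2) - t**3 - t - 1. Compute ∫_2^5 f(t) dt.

-40*sqrt(5) + 32*sqrt(2)/5 + 1337445/28

By the power rule, an antiderivative is F(t) = 5*t**7/7 - t**6/2 - 8*t**(5/2)/5 - t**4/4 - t**2/2 - t.
Then F(5) - F(2) = (1338885/28 - 40*sqrt(5)) - (360/7 - 32*sqrt(2)/5) = -40*sqrt(5) + 32*sqrt(2)/5 + 1337445/28.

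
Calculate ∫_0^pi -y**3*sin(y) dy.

pi*(6 - pi**2)

Integrate by parts 3 times (u = y^3, dv = -sin(y) dy).
An antiderivative is F(y) = y**3*cos(y) - 3*y**2*sin(y) - 6*y*cos(y) + 6*sin(y).
Then F(pi) - F(0) = (pi*(6 - pi**2)) - (0) = pi*(6 - pi**2).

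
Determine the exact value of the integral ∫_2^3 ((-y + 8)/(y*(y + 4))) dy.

-3*log(7) + log(2) + 5*log(3)

Factor the denominator: y**2 + 4*y = (y + 4)y.
Partial fractions: (-y + 8)/(y*(y + 4)) = -3/(y + 4) + 2/y.
An antiderivative is F(y) = 2*log(y) - 3*log(y + 4).
Then F(3) - F(2) = (-3*log(7) + 2*log(3)) - (-log(54)) = -3*log(7) + log(2) + 5*log(3).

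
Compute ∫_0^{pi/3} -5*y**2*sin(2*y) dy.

-5*sqrt(3)*pi/12 - 5*pi**2/36 + 15/8

Integrate by parts twice (u = y^2, dv = -5*sin(2*y) dy).
An antiderivative is F(y) = 5*y**2*cos(2*y)/2 - 5*y*sin(2*y)/2 - 5*cos(2*y)/4.
Then F(pi/3) - F(0) = (-5*sqrt(3)*pi/12 - 5*pi**2/36 + 5/8) - (-5/4) = -5*sqrt(3)*pi/12 - 5*pi**2/36 + 15/8.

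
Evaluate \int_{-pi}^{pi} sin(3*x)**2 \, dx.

Use the identity sin^2(3*x) = (1 - cos(6*x))/2.
An antiderivative is F(x) = x/2 - sin(6*x)/12.
Then F(pi) - F(-pi) = (pi/2) - (-pi/2) = pi.

pi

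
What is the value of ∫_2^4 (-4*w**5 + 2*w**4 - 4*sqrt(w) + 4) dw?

-34568/15 + 16*sqrt(2)/3

By the power rule, an antiderivative is F(w) = -2*w**6/3 + 2*w**5/5 - 8*w**(3/2)/3 + 4*w.
Then F(4) - F(2) = (-11632/5) - (-328/15 - 16*sqrt(2)/3) = -34568/15 + 16*sqrt(2)/3.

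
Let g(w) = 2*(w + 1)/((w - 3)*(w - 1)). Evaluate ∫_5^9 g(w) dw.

Factor the denominator: w**2 - 4*w + 3 = (w - 1)(w - 3).
Partial fractions: 2*(w + 1)/((w - 3)*(w - 1)) = -2/(w - 1) + 4/(w - 3).
An antiderivative is F(w) = 4*log(w - 3) - 2*log(w - 1).
Then F(9) - F(5) = (log(81/4)) - (0) = log(81/4).

log(81/4)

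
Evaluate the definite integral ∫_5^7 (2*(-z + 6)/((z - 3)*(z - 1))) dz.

-5*log(3) + 8*log(2)

Factor the denominator: z**2 - 4*z + 3 = (z - 1)(z - 3).
Partial fractions: 2*(-z + 6)/((z - 3)*(z - 1)) = -5/(z - 1) + 3/(z - 3).
An antiderivative is F(z) = 3*log(z - 3) - 5*log(z - 1).
Then F(7) - F(5) = (-5*log(3) + log(2)) - (-7*log(2)) = -5*log(3) + 8*log(2).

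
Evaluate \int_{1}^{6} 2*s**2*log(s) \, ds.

-430/9 + 144*log(2) + 144*log(3)

Integrate by parts once (u = ln s, dv = 2*s**2 ds).
An antiderivative is F(s) = 2*s**3*(3*log(s) - 1)/9.
Then F(6) - F(1) = (-48 + 144*log(2) + 144*log(3)) - (-2/9) = -430/9 + 144*log(2) + 144*log(3).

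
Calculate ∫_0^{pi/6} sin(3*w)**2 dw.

pi/12

Use the identity sin^2(3*w) = (1 - cos(6*w))/2.
An antiderivative is F(w) = w/2 - sin(6*w)/12.
Then F(pi/6) - F(0) = (pi/12) - (0) = pi/12.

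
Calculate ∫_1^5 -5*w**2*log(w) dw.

620/9 - 625*log(5)/3

Integrate by parts once (u = ln w, dv = -5*w**2 dw).
An antiderivative is F(w) = -5*w**3*(3*log(w) - 1)/9.
Then F(5) - F(1) = (625/9 - 625*log(5)/3) - (5/9) = 620/9 - 625*log(5)/3.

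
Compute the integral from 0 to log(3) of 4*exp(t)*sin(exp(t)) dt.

Let u = exp(t), so du = exp(t) dt. When t = 0, u = 1; when t = log(3), u = 3.
The integral becomes 4·∫ sin(u) du from 1 to 3, with antiderivative -4*cos(u).
Back in t: F(t) = -4*cos(exp(t)).
Then F(log(3)) - F(0) = (-4*cos(3)) - (-4*cos(1)) = 4*cos(1) - 4*cos(3).

4*cos(1) - 4*cos(3)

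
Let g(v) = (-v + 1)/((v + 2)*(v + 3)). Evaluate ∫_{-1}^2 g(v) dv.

Factor the denominator: v**2 + 5*v + 6 = (v + 3)(v + 2).
Partial fractions: (-v + 1)/((v + 2)*(v + 3)) = -4/(v + 3) + 3/(v + 2).
An antiderivative is F(v) = 3*log(v + 2) - 4*log(v + 3).
Then F(2) - F(-1) = (-4*log(5) + 6*log(2)) - (-log(16)) = -4*log(5) + 10*log(2).

-4*log(5) + 10*log(2)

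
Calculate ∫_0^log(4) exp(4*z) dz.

Let u = exp(z), so du = exp(z) dz. When z = 0, u = 1; when z = log(4), u = 4.
The integral becomes ∫ u**3 du from 1 to 4, with antiderivative u**4/4.
Back in z: F(z) = exp(4*z)/4.
Then F(log(4)) - F(0) = (64) - (1/4) = 255/4.

255/4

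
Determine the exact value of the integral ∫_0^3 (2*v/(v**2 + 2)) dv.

log(11/2)

Let u = v**2 + 2, so du = 2*v dv. When v = 0, u = 2; when v = 3, u = 11.
The integral becomes ∫ 1/u du from 2 to 11, with antiderivative log(u).
Back in v: F(v) = log(v**2 + 2).
Then F(3) - F(0) = (log(11)) - (log(2)) = log(11/2).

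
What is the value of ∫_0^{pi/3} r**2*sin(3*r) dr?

Integrate by parts twice (u = r^2, dv = sin(3*r) dr).
An antiderivative is F(r) = -r**2*cos(3*r)/3 + 2*r*sin(3*r)/9 + 2*cos(3*r)/27.
Then F(pi/3) - F(0) = (-2/27 + pi**2/27) - (2/27) = -4/27 + pi**2/27.

-4/27 + pi**2/27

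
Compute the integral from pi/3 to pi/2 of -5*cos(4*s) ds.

-5*sqrt(3)/8

An antiderivative is F(s) = -5*sin(4*s)/4.
Then F(pi/2) - F(pi/3) = (0) - (5*sqrt(3)/8) = -5*sqrt(3)/8.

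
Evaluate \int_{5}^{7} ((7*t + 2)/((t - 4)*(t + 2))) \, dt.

Factor the denominator: t**2 - 2*t - 8 = (t + 2)(t - 4).
Partial fractions: (7*t + 2)/((t - 4)*(t + 2)) = 2/(t + 2) + 5/(t - 4).
An antiderivative is F(t) = 5*log(t - 4) + 2*log(t + 2).
Then F(7) - F(5) = (9*log(3)) - (log(49)) = -2*log(7) + 9*log(3).

-2*log(7) + 9*log(3)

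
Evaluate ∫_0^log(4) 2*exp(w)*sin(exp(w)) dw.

2*cos(1) - 2*cos(4)

Let u = exp(w), so du = exp(w) dw. When w = 0, u = 1; when w = log(4), u = 4.
The integral becomes 2·∫ sin(u) du from 1 to 4, with antiderivative -2*cos(u).
Back in w: F(w) = -2*cos(exp(w)).
Then F(log(4)) - F(0) = (-2*cos(4)) - (-2*cos(1)) = 2*cos(1) - 2*cos(4).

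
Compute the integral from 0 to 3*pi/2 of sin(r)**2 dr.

3*pi/4

Use the identity sin^2(r) = (1 - cos(2*r))/2.
An antiderivative is F(r) = r/2 - sin(2*r)/4.
Then F(3*pi/2) - F(0) = (3*pi/4) - (0) = 3*pi/4.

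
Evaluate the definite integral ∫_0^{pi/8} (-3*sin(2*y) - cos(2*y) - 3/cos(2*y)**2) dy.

An antiderivative is F(y) = -sin(2*y)/2 + 3*cos(2*y)/2 - 3*tan(2*y)/2.
Then F(pi/8) - F(0) = (-3/2 + sqrt(2)/2) - (3/2) = -3 + sqrt(2)/2.

-3 + sqrt(2)/2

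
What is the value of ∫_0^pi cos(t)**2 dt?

Use the identity cos^2(t) = (1 + cos(2*t))/2.
An antiderivative is F(t) = t/2 + sin(2*t)/4.
Then F(pi) - F(0) = (pi/2) - (0) = pi/2.

pi/2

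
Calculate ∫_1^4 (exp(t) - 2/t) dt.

An antiderivative is F(t) = exp(t) - 2*log(t).
Then F(4) - F(1) = (-log(16) + exp(4)) - (exp(1)) = -log(16) - exp(1) + exp(4).

-log(16) - exp(1) + exp(4)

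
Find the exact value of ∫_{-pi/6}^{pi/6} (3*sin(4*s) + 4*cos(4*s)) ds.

An antiderivative is F(s) = sin(4*s) - 3*cos(4*s)/4.
Then F(pi/6) - F(-pi/6) = (3/8 + sqrt(3)/2) - (3/8 - sqrt(3)/2) = sqrt(3).

sqrt(3)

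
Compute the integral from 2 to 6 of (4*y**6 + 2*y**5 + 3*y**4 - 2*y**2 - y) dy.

6296944/35

By the power rule, an antiderivative is F(y) = 4*y**7/7 + y**6/3 + 3*y**5/5 - 2*y**3/3 - y**2/2.
Then F(6) - F(2) = (6300666/35) - (3722/35) = 6296944/35.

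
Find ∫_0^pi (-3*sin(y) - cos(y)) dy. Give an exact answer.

An antiderivative is F(y) = -sin(y) + 3*cos(y).
Then F(pi) - F(0) = (-3) - (3) = -6.

-6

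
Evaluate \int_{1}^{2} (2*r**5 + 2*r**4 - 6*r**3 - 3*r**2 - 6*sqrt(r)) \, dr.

79/10 - 8*sqrt(2)

By the power rule, an antiderivative is F(r) = r**6/3 + 2*r**5/5 - 3*r**4/2 - 4*r**(3/2) - r**3.
Then F(2) - F(1) = (32/15 - 8*sqrt(2)) - (-173/30) = 79/10 - 8*sqrt(2).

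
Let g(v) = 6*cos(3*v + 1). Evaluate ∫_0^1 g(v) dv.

-2*sin(1) + 2*sin(4)

Let u = 3*v + 1, so du = 3 dv. When v = 0, u = 1; when v = 1, u = 4.
The integral becomes 2·∫ cos(u) du from 1 to 4, with antiderivative 2*sin(u).
Back in v: F(v) = 2*sin(3*v + 1).
Then F(1) - F(0) = (2*sin(4)) - (2*sin(1)) = -2*sin(1) + 2*sin(4).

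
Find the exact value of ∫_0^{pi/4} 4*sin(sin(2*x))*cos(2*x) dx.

2 - 2*cos(1)

Let u = sin(2*x), so du = 2*cos(2*x) dx. When x = 0, u = 0; when x = pi/4, u = 1.
The integral becomes 2·∫ sin(u) du from 0 to 1, with antiderivative -2*cos(u).
Back in x: F(x) = -2*cos(sin(2*x)).
Then F(pi/4) - F(0) = (-2*cos(1)) - (-2) = 2 - 2*cos(1).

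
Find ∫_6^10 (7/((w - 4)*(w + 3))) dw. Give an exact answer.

log(27/13)

Factor the denominator: w**2 - w - 12 = (w + 3)(w - 4).
Partial fractions: 7/((w - 4)*(w + 3)) = -1/(w + 3) + 1/(w - 4).
An antiderivative is F(w) = log(w - 4) - log(w + 3).
Then F(10) - F(6) = (log(6/13)) - (log(2/9)) = log(27/13).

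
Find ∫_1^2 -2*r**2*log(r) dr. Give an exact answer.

Integrate by parts once (u = ln r, dv = -2*r**2 dr).
An antiderivative is F(r) = -2*r**3*(3*log(r) - 1)/9.
Then F(2) - F(1) = (16/9 - 16*log(2)/3) - (2/9) = 14/9 - 16*log(2)/3.

14/9 - 16*log(2)/3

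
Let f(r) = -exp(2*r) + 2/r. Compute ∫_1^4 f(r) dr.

-exp(8)/2 + log(16) + exp(2)/2

An antiderivative is F(r) = -exp(2*r)/2 + 2*log(r).
Then F(4) - F(1) = (-exp(8)/2 + log(16)) - (-exp(2)/2) = -exp(8)/2 + log(16) + exp(2)/2.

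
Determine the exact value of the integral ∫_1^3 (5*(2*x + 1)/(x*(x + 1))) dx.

5*log(2) + 5*log(3)

Factor the denominator: x**2 + x = (x + 1)x.
Partial fractions: 5*(2*x + 1)/(x*(x + 1)) = 5/(x + 1) + 5/x.
An antiderivative is F(x) = 5*log(x) + 5*log(x + 1).
Then F(3) - F(1) = (5*log(3) + 10*log(2)) - (log(32)) = 5*log(2) + 5*log(3).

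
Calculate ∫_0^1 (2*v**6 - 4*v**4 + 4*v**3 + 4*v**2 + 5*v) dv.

By the power rule, an antiderivative is F(v) = 2*v**7/7 - 4*v**5/5 + v**4 + 4*v**3/3 + 5*v**2/2.
Then F(1) - F(0) = (907/210) - (0) = 907/210.

907/210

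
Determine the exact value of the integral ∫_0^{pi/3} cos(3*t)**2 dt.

pi/6

Use the identity cos^2(3*t) = (1 + cos(6*t))/2.
An antiderivative is F(t) = t/2 + sin(6*t)/12.
Then F(pi/3) - F(0) = (pi/6) - (0) = pi/6.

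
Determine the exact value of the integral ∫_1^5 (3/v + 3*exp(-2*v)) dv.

-3*exp(-10)/2 + 3*exp(-2)/2 + 3*log(5)

An antiderivative is F(v) = 3*log(v) - 3*exp(-2*v)/2.
Then F(5) - F(1) = (-3*exp(-10)/2 + 3*log(5)) - (-3*exp(-2)/2) = -3*exp(-10)/2 + 3*exp(-2)/2 + 3*log(5).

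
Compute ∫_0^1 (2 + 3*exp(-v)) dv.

An antiderivative is F(v) = 2*v - 3*exp(-v).
Then F(1) - F(0) = (2 - 3*exp(-1)) - (-3) = 5 - 3*exp(-1).

5 - 3*exp(-1)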